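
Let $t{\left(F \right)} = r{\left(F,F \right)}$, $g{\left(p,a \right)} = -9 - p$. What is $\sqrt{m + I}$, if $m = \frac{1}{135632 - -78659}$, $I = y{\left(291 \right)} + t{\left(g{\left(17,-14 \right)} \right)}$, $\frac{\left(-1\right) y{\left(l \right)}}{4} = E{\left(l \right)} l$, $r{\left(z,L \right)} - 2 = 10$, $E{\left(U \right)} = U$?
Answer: $\frac{i \sqrt{128544374681261}}{19481} \approx 581.99 i$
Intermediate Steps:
$r{\left(z,L \right)} = 12$ ($r{\left(z,L \right)} = 2 + 10 = 12$)
$t{\left(F \right)} = 12$
$y{\left(l \right)} = - 4 l^{2}$ ($y{\left(l \right)} = - 4 l l = - 4 l^{2}$)
$I = -338712$ ($I = - 4 \cdot 291^{2} + 12 = \left(-4\right) 84681 + 12 = -338724 + 12 = -338712$)
$m = \frac{1}{214291}$ ($m = \frac{1}{135632 + 78659} = \frac{1}{214291} \approx 4.6666 \cdot 10^{-6}$)
$\sqrt{m + I} = \sqrt{\frac{1}{214291} - 338712} = \sqrt{- \frac{72582933191}{214291}} = \frac{i \sqrt{128544374681261}}{19481}$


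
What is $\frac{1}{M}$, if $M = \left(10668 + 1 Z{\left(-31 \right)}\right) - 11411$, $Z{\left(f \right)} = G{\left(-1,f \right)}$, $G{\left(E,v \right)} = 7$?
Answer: $- \frac{1}{736} \approx -0.0013587$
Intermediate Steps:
$Z{\left(f \right)} = 7$
$M = -736$ ($M = \left(10668 + 1 \cdot 7\right) - 11411 = \left(10668 + 7\right) - 11411 = 10675 - 11411 = -736$)
$\frac{1}{M} = \frac{1}{-736} = - \frac{1}{736}$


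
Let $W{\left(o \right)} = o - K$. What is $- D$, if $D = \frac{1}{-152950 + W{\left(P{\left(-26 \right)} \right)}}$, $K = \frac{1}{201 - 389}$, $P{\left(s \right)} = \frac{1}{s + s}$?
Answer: $\frac{1222}{186904917} \approx 6.5381 \cdot 10^{-6}$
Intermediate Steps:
$P{\left(s \right)} = \frac{1}{2 s}$
$K = - \frac{1}{188}$ ($K = \frac{1}{-188} = - \frac{1}{188} \approx -0.0053191$)
$W{\left(o \right)} = \frac{1}{188} + o$ ($W{\left(o \right)} = o - - \frac{1}{188} = o + \frac{1}{188} = \frac{1}{188} + o$)
$D = - \frac{1222}{186904917}$ ($D = \frac{1}{-152950 + \left(\frac{1}{188} + \frac{1}{2 \left(-26\right)}\right)} = \frac{1}{-152950 + \left(\frac{1}{188} + \frac{1}{2} \left(- \frac{1}{26}\right)\right)} = \frac{1}{-152950 + \left(\frac{1}{188} - \frac{1}{52}\right)} = \frac{1}{-152950 - \frac{17}{1222}} = \frac{1}{- \frac{186904917}{1222}} = - \frac{1222}{186904917} \approx -6.5381 \cdot 10^{-6}$)
$- D = \left(-1\right) \left(- \frac{1222}{186904917}\right) = \frac{1222}{186904917}$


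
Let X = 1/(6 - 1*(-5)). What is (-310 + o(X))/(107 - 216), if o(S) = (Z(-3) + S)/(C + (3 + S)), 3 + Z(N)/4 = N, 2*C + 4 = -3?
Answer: 2264/981 ≈ 2.3078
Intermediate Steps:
C = -7/2 (C = -2 + (½)*(-3) = -2 - 3/2 = -7/2 ≈ -3.5000)
Z(N) = -12 + 4*N
X = 1/11 (X = 1/(6 + 5) = 1/11 ≈ 0.090909)
o(S) = (-24 + S)/(-½ + S) (o(S) = ((-12 + 4*(-3)) + S)/(-7/2 + (3 + S)) = ((-12 - 12) + S)/(-½ + S) = (-24 + S)/(-½ + S))
(-310 + o(X))/(107 - 216) = (-310 + 2*(-24 + 1/11)/(-1 + 2*(1/11)))/(107 - 216) = (-310 + 2*(-263/11)/(-1 + 2/11))/(-109) = (-310 + 2*(-263/11)/(-9/11))*(-1/109) = (-310 + 2*(-11/9)*(-263/11))*(-1/109) = (-310 + 526/9)*(-1/109) = -2264/9*(-1/109) = 2264/981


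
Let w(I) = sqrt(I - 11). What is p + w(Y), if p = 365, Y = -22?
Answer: 365 + I*sqrt(33) ≈ 365.0 + 5.7446*I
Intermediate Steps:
w(I) = sqrt(-11 + I)
p + w(Y) = 365 + sqrt(-11 - 22) = 365 + sqrt(-33) = 365 + I*sqrt(33)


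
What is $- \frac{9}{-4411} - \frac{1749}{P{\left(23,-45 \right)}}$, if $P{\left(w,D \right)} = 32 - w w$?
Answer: $\frac{7719312}{2192267} \approx 3.5212$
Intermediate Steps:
$P{\left(w,D \right)} = 32 - w^{2}$
$- \frac{9}{-4411} - \frac{1749}{P{\left(23,-45 \right)}} = - \frac{9}{-4411} - \frac{1749}{32 - 23^{2}} = \left(-9\right) \left(- \frac{1}{4411}\right) - \frac{1749}{32 - 529} = \frac{9}{4411} - \frac{1749}{32 - 529} = \frac{9}{4411} - \frac{1749}{-497} = \frac{9}{4411} - - \frac{1749}{497} = \frac{9}{4411} + \frac{1749}{497} = \frac{7719312}{2192267}$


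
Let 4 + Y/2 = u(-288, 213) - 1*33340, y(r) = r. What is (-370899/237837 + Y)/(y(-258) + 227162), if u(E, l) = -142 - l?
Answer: -5343369675/17988722216 ≈ -0.29704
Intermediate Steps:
Y = -67398 (Y = -8 + 2*((-142 - 1*213) - 1*33340) = -8 + 2*((-142 - 213) - 33340) = -8 + 2*(-355 - 33340) = -8 + 2*(-33695) = -8 - 67390 = -67398)
(-370899/237837 + Y)/(y(-258) + 227162) = (-370899/237837 - 67398)/(-258 + 227162) = (-370899*1/237837 - 67398)/226904 = (-123633/79279 - 67398)*(1/226904) = -5343369675/79279*1/226904 = -5343369675/17988722216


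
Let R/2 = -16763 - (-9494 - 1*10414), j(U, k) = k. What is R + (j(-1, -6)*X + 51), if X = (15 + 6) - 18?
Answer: 6323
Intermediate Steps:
X = 3 (X = 21 - 18 = 3)
R = 6290 (R = 2*(-16763 - (-9494 - 1*10414)) = 2*(-16763 - (-9494 - 10414)) = 2*(-16763 - 1*(-19908)) = 2*(-16763 + 19908) = 2*3145 = 6290)
R + (j(-1, -6)*X + 51) = 6290 + (-6*3 + 51) = 6290 + (-18 + 51) = 6290 + 33 = 6323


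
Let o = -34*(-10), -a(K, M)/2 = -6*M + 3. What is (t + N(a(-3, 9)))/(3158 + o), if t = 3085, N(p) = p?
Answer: 3187/3498 ≈ 0.91109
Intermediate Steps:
a(K, M) = -6 + 12*M (a(K, M) = -2*(-6*M + 3) = -2*(3 - 6*M) = -6 + 12*M)
o = 340
(t + N(a(-3, 9)))/(3158 + o) = (3085 + (-6 + 12*9))/(3158 + 340) = (3085 + (-6 + 108))/3498 = (3085 + 102)*(1/3498) = 3187*(1/3498) = 3187/3498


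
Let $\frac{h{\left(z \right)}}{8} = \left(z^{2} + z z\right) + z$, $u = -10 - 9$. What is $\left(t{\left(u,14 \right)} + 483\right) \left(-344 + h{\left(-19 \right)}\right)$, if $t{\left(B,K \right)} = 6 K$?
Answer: $2993760$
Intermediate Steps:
$u = -19$ ($u = -10 - 9 = -19$)
$h{\left(z \right)} = 8 z + 16 z^{2}$ ($h{\left(z \right)} = 8 \left(\left(z^{2} + z z\right) + z\right) = 8 \left(\left(z^{2} + z^{2}\right) + z\right) = 8 \left(2 z^{2} + z\right) = 8 \left(z + 2 z^{2}\right) = 8 z + 16 z^{2}$)
$\left(t{\left(u,14 \right)} + 483\right) \left(-344 + h{\left(-19 \right)}\right) = \left(6 \cdot 14 + 483\right) \left(-344 + 8 \left(-19\right) \left(1 + 2 \left(-19\right)\right)\right) = \left(84 + 483\right) \left(-344 + 8 \left(-19\right) \left(1 - 38\right)\right) = 567 \left(-344 + 8 \left(-19\right) \left(-37\right)\right) = 567 \left(-344 + 5624\right) = 567 \cdot 5280 = 2993760$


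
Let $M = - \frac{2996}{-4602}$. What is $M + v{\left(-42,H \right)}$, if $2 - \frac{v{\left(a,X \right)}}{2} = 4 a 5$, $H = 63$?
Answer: $\frac{3876382}{2301} \approx 1684.7$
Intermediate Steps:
$M = \frac{1498}{2301}$ ($M = \left(-2996\right) \left(- \frac{1}{4602}\right) = \frac{1498}{2301} \approx 0.65102$)
$v{\left(a,X \right)} = 4 - 40 a$ ($v{\left(a,X \right)} = 4 - 2 \cdot 4 a 5 = 4 - 2 \cdot 20 a = 4 - 40 a$)
$M + v{\left(-42,H \right)} = \frac{1498}{2301} + \left(4 - -1680\right) = \frac{1498}{2301} + \left(4 + 1680\right) = \frac{1498}{2301} + 1684 = \frac{3876382}{2301}$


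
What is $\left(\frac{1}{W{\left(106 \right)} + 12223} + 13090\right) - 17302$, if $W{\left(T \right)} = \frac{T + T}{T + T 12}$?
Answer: $- \frac{669290999}{158901} \approx -4212.0$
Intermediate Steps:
$W{\left(T \right)} = \frac{2}{13}$ ($W{\left(T \right)} = \frac{2 T}{T + 12 T} = \frac{2 T}{13 T} = 2 T \frac{1}{13 T} = \frac{2}{13}$)
$\left(\frac{1}{W{\left(106 \right)} + 12223} + 13090\right) - 17302 = \left(\frac{1}{\frac{2}{13} + 12223} + 13090\right) - 17302 = \left(\frac{1}{\frac{158901}{13}} + 13090\right) - 17302 = \left(\frac{13}{158901} + 13090\right) - 17302 = \frac{2080014103}{158901} - 17302 = - \frac{669290999}{158901}$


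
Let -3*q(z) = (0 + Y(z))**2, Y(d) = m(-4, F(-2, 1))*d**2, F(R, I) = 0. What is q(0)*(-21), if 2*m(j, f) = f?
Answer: 0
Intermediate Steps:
m(j, f) = f/2
Y(d) = 0 (Y(d) = ((1/2)*0)*d**2 = 0*d**2 = 0)
q(z) = 0 (q(z) = -(0 + 0)**2/3 = -1/3*0**2 = -1/3*0 = 0)
q(0)*(-21) = 0*(-21) = 0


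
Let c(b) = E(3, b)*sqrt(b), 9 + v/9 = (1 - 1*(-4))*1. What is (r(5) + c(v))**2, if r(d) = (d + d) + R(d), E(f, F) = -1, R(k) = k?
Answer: 189 - 180*I ≈ 189.0 - 180.0*I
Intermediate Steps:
r(d) = 3*d (r(d) = (d + d) + d = 2*d + d = 3*d)
v = -36 (v = -81 + 9*((1 - 1*(-4))*1) = -81 + 9*((1 + 4)*1) = -81 + 9*(5*1) = -81 + 9*5 = -81 + 45 = -36)
c(b) = -sqrt(b)
(r(5) + c(v))**2 = (3*5 - sqrt(-36))**2 = (15 - 6*I)**2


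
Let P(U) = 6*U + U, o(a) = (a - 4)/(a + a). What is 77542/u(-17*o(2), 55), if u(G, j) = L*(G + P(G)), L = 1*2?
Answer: 38771/68 ≈ 570.16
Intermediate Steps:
L = 2
o(a) = (-4 + a)/(2*a) (o(a) = (-4 + a)/((2*a)) = (-4 + a)*(1/(2*a)) = (-4 + a)/(2*a))
P(U) = 7*U
u(G, j) = 16*G (u(G, j) = 2*(G + 7*G) = 2*(8*G) = 16*G)
77542/u(-17*o(2), 55) = 77542/((16*(-17*(-4 + 2)/(2*2)))) = 77542/((16*(-17*(-2)/(2*2)))) = 77542/((16*(-17*(-1/2)))) = 77542/((16*(17/2))) = 77542/136 = 77542*(1/136) = 38771/68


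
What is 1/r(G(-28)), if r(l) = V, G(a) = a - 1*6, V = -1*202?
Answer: -1/202 ≈ -0.0049505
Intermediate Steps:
V = -202
G(a) = -6 + a (G(a) = a - 6 = -6 + a)
r(l) = -202
1/r(G(-28)) = 1/(-202) = -1/202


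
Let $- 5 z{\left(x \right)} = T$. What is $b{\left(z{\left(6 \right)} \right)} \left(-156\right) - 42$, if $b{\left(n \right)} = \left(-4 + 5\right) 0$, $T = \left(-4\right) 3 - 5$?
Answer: $-42$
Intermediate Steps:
$T = -17$ ($T = -12 - 5 = -17$)
$z{\left(x \right)} = \frac{17}{5}$ ($z{\left(x \right)} = \left(- \frac{1}{5}\right) \left(-17\right) = \frac{17}{5}$)
$b{\left(n \right)} = 0$ ($b{\left(n \right)} = 1 \cdot 0 = 0$)
$b{\left(z{\left(6 \right)} \right)} \left(-156\right) - 42 = 0 \left(-156\right) - 42 = 0 - 42 = -42$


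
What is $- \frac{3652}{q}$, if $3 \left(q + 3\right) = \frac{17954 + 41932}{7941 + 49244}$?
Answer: $\frac{208839620}{151593} \approx 1377.6$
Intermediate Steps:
$q = - \frac{151593}{57185}$ ($q = -3 + \frac{\left(17954 + 41932\right) \frac{1}{7941 + 49244}}{3} = -3 + \frac{59886 \cdot \frac{1}{57185}}{3} = -3 + \frac{1}{3} \cdot \frac{59886}{57185} = -3 + \frac{19962}{57185} = - \frac{151593}{57185} \approx -2.6509$)
$- \frac{3652}{q} = - \frac{3652}{- \frac{151593}{57185}} = \left(-3652\right) \left(- \frac{57185}{151593}\right) = \frac{208839620}{151593}$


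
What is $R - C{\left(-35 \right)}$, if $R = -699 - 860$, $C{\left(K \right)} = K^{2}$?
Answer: $-2784$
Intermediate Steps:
$R = -1559$ ($R = -699 - 860 = -1559$)
$R - C{\left(-35 \right)} = -1559 - \left(-35\right)^{2} = -1559 - 1225 = -2784$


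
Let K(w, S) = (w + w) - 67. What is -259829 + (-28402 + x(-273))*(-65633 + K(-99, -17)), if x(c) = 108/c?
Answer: 24328216075/13 ≈ 1.8714e+9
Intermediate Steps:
K(w, S) = -67 + 2*w (K(w, S) = 2*w - 67 = -67 + 2*w)
-259829 + (-28402 + x(-273))*(-65633 + K(-99, -17)) = -259829 + (-28402 + 108/(-273))*(-65633 + (-67 + 2*(-99))) = -259829 + (-28402 + 108*(-1/273))*(-65633 + (-67 - 198)) = -259829 + (-28402 - 36/91)*(-65633 - 265) = -259829 - 2584618/91*(-65898) = -259829 + 24331593852/13 = 24328216075/13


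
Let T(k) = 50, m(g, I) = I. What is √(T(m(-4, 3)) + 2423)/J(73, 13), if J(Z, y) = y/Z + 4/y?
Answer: 949*√2473/461 ≈ 102.37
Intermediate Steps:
J(Z, y) = 4/y + y/Z
√(T(m(-4, 3)) + 2423)/J(73, 13) = √(50 + 2423)/(4/13 + 13/73) = √2473/(4*(1/13) + 13*(1/73)) = √2473/(4/13 + 13/73) = √2473/(461/949) = √2473*(949/461) = 949*√2473/461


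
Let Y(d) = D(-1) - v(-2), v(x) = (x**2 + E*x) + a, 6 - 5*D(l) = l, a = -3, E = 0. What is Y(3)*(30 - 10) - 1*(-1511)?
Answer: 1519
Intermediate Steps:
D(l) = 6/5 - l/5
v(x) = -3 + x**2 (v(x) = (x**2 + 0*x) - 3 = (x**2 + 0) - 3 = x**2 - 3 = -3 + x**2)
Y(d) = 2/5 (Y(d) = (6/5 - 1/5*(-1)) - (-3 + (-2)**2) = (6/5 + 1/5) - (-3 + 4) = 7/5 - 1*1 = 7/5 - 1 = 2/5)
Y(3)*(30 - 10) - 1*(-1511) = 2*(30 - 10)/5 - 1*(-1511) = (2/5)*20 + 1511 = 8 + 1511 = 1519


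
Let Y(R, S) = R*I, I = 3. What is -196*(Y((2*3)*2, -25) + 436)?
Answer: -92512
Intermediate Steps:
Y(R, S) = 3*R (Y(R, S) = R*3 = 3*R)
-196*(Y((2*3)*2, -25) + 436) = -196*(3*((2*3)*2) + 436) = -196*(3*(6*2) + 436) = -196*(3*12 + 436) = -196*(36 + 436) = -196*472 = -92512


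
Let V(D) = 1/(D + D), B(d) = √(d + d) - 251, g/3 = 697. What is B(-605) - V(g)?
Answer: -1049683/4182 + 11*I*√10 ≈ -251.0 + 34.785*I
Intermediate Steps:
g = 2091 (g = 3*697 = 2091)
B(d) = -251 + √2*√d (B(d) = √(2*d) - 251 = √2*√d - 251 = -251 + √2*√d)
V(D) = 1/(2*D)
B(-605) - V(g) = (-251 + √2*√(-605)) - 1/(2*2091) = (-251 + √2*(11*I*√5)) - 1/(2*2091) = (-251 + 11*I*√10) - 1*1/4182 = (-251 + 11*I*√10) - 1/4182 = -1049683/4182 + 11*I*√10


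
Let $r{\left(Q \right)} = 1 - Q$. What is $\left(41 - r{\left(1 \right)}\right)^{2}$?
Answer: $1681$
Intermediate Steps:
$\left(41 - r{\left(1 \right)}\right)^{2} = \left(41 - \left(1 - 1\right)\right)^{2} = \left(41 - 0\right)^{2} = \left(41 + 0\right)^{2} = 41^{2} = 1681$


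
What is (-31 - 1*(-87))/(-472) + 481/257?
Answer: 26580/15163 ≈ 1.7530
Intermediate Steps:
(-31 - 1*(-87))/(-472) + 481/257 = (-31 + 87)*(-1/472) + 481*(1/257) = 56*(-1/472) + 481/257 = -7/59 + 481/257 = 26580/15163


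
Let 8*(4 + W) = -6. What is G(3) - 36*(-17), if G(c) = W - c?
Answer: 2417/4 ≈ 604.25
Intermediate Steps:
W = -19/4 (W = -4 + (⅛)*(-6) = -4 - ¾ = -19/4 ≈ -4.7500)
G(c) = -19/4 - c
G(3) - 36*(-17) = (-19/4 - 1*3) - 36*(-17) = (-19/4 - 3) + 612 = -31/4 + 612 = 2417/4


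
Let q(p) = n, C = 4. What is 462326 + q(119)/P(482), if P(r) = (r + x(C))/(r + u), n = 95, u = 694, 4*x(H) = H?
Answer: 10638818/23 ≈ 4.6256e+5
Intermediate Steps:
x(H) = H/4
q(p) = 95
P(r) = (1 + r)/(694 + r) (P(r) = (r + (¼)*4)/(r + 694) = (r + 1)/(694 + r) = (1 + r)/(694 + r))
462326 + q(119)/P(482) = 462326 + 95/(((1 + 482)/(694 + 482))) = 462326 + 95/((483/1176)) = 462326 + 95/(((1/1176)*483)) = 462326 + 95/(23/56) = 462326 + 95*(56/23) = 462326 + 5320/23 = 10638818/23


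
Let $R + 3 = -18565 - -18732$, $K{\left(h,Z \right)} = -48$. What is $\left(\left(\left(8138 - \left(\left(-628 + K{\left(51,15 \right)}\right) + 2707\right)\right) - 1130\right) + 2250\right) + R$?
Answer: $7391$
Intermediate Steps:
$R = 164$ ($R = -3 - -167 = -3 + \left(-18565 + 18732\right) = -3 + 167 = 164$)
$\left(\left(\left(8138 - \left(\left(-628 + K{\left(51,15 \right)}\right) + 2707\right)\right) - 1130\right) + 2250\right) + R = \left(\left(\left(8138 - \left(\left(-628 - 48\right) + 2707\right)\right) - 1130\right) + 2250\right) + 164 = \left(\left(\left(8138 - \left(-676 + 2707\right)\right) - 1130\right) + 2250\right) + 164 = \left(\left(\left(8138 - 2031\right) - 1130\right) + 2250\right) + 164 = \left(\left(6107 - 1130\right) + 2250\right) + 164 = \left(4977 + 2250\right) + 164 = 7227 + 164 = 7391$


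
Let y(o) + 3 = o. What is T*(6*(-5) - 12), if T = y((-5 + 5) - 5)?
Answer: 336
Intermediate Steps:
y(o) = -3 + o
T = -8 (T = -3 + ((-5 + 5) - 5) = -3 + (0 - 5) = -3 - 5 = -8)
T*(6*(-5) - 12) = -8*(6*(-5) - 12) = -8*(-30 - 12) = -8*(-42) = 336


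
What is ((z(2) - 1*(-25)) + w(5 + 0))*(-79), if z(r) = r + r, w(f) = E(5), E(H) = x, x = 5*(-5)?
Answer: -316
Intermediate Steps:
x = -25
E(H) = -25
w(f) = -25
z(r) = 2*r
((z(2) - 1*(-25)) + w(5 + 0))*(-79) = ((2*2 - 1*(-25)) - 25)*(-79) = ((4 + 25) - 25)*(-79) = (29 - 25)*(-79) = 4*(-79) = -316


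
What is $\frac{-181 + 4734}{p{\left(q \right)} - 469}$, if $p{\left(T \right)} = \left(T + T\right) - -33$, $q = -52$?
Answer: $- \frac{4553}{540} \approx -8.4315$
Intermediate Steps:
$p{\left(T \right)} = 33 + 2 T$ ($p{\left(T \right)} = 2 T + 33 = 33 + 2 T$)
$\frac{-181 + 4734}{p{\left(q \right)} - 469} = \frac{-181 + 4734}{\left(33 + 2 \left(-52\right)\right) - 469} = \frac{4553}{\left(33 - 104\right) - 469} = \frac{4553}{-71 - 469} = \frac{4553}{-540} = 4553 \left(- \frac{1}{540}\right) = - \frac{4553}{540}$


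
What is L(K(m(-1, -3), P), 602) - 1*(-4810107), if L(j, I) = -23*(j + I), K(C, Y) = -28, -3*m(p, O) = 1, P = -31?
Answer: 4796905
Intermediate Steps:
m(p, O) = -⅓ (m(p, O) = -⅓*1 = -⅓)
L(j, I) = -23*I - 23*j (L(j, I) = -23*(I + j) = -23*I - 23*j)
L(K(m(-1, -3), P), 602) - 1*(-4810107) = (-23*602 - 23*(-28)) - 1*(-4810107) = (-13846 + 644) + 4810107 = -13202 + 4810107 = 4796905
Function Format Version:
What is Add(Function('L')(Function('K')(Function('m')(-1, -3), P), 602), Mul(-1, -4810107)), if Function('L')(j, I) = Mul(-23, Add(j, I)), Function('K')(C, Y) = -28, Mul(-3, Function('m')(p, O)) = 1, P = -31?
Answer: 4796905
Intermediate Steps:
Function('m')(p, O) = Rational(-1, 3) (Function('m')(p, O) = Mul(Rational(-1, 3), 1) = Rational(-1, 3))
Function('L')(j, I) = Add(Mul(-23, I), Mul(-23, j)) (Function('L')(j, I) = Mul(-23, Add(I, j)) = Add(Mul(-23, I), Mul(-23, j)))
Add(Function('L')(Function('K')(Function('m')(-1, -3), P), 602), Mul(-1, -4810107)) = Add(Add(Mul(-23, 602), Mul(-23, -28)), Mul(-1, -4810107)) = Add(Add(-13846, 644), 4810107) = Add(-13202, 4810107) = 4796905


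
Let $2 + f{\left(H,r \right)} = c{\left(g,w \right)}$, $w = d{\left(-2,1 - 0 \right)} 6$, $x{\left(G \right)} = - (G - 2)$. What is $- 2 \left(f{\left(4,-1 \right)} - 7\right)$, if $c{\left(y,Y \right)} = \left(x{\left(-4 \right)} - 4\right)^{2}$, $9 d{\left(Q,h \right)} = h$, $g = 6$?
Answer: $10$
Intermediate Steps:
$d{\left(Q,h \right)} = \frac{h}{9}$
$x{\left(G \right)} = 2 - G$ ($x{\left(G \right)} = - (-2 + G) = 2 - G$)
$w = \frac{2}{3}$ ($w = \frac{1 - 0}{9} \cdot 6 = \frac{1 + 0}{9} \cdot 6 = \frac{1}{9} \cdot 1 \cdot 6 = \frac{1}{9} \cdot 6 = \frac{2}{3} \approx 0.66667$)
$c{\left(y,Y \right)} = 4$ ($c{\left(y,Y \right)} = \left(\left(2 - -4\right) - 4\right)^{2} = \left(\left(2 + 4\right) - 4\right)^{2} = \left(6 - 4\right)^{2} = 2^{2} = 4$)
$f{\left(H,r \right)} = 2$ ($f{\left(H,r \right)} = -2 + 4 = 2$)
$- 2 \left(f{\left(4,-1 \right)} - 7\right) = - 2 \left(2 - 7\right) = \left(-2\right) \left(-5\right) = 10$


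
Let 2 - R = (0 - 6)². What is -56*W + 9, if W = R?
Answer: 1913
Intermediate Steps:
R = -34 (R = 2 - (0 - 6)² = 2 - 1*(-6)² = 2 - 1*36 = 2 - 36 = -34)
W = -34
-56*W + 9 = -56*(-34) + 9 = 1904 + 9 = 1913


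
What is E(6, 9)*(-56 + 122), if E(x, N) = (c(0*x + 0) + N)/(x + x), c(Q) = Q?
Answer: 99/2 ≈ 49.500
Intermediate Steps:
E(x, N) = N/(2*x) (E(x, N) = ((0*x + 0) + N)/(x + x) = ((0 + 0) + N)/((2*x)) = (0 + N)*(1/(2*x)) = N*(1/(2*x)) = N/(2*x))
E(6, 9)*(-56 + 122) = ((½)*9/6)*(-56 + 122) = ((½)*9*(⅙))*66 = (¾)*66 = 99/2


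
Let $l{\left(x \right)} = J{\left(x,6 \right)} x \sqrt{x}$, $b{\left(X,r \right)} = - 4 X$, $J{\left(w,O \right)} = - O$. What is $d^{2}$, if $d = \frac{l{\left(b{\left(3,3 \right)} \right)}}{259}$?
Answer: $- \frac{62208}{67081} \approx -0.92736$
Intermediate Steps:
$l{\left(x \right)} = - 6 x^{\frac{3}{2}}$ ($l{\left(x \right)} = \left(-1\right) 6 x \sqrt{x} = - 6 x \sqrt{x} = - 6 x^{\frac{3}{2}}$)
$d = \frac{144 i \sqrt{3}}{259}$ ($d = \frac{\left(-6\right) \left(\left(-4\right) 3\right)^{\frac{3}{2}}}{259} = - 6 \left(-12\right)^{\frac{3}{2}} \cdot \frac{1}{259} = - 6 \left(- 24 i \sqrt{3}\right) \frac{1}{259} = 144 i \sqrt{3} \cdot \frac{1}{259} = \frac{144 i \sqrt{3}}{259} \approx 0.96299 i$)
$d^{2} = \left(\frac{144 i \sqrt{3}}{259}\right)^{2} = - \frac{62208}{67081}$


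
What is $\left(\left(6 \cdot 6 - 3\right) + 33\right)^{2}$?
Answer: $4356$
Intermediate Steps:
$\left(\left(6 \cdot 6 - 3\right) + 33\right)^{2} = \left(\left(36 - 3\right) + 33\right)^{2} = \left(33 + 33\right)^{2} = 66^{2} = 4356$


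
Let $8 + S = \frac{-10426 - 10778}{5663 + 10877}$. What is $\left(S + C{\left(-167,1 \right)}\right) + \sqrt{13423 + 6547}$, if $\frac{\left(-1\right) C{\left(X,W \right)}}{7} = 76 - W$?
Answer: $- \frac{2209256}{4135} + \sqrt{19970} \approx -392.97$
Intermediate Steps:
$C{\left(X,W \right)} = -532 + 7 W$ ($C{\left(X,W \right)} = - 7 \left(76 - W\right) = -532 + 7 W$)
$S = - \frac{38381}{4135}$ ($S = -8 + \frac{-10426 - 10778}{5663 + 10877} = -8 - \frac{21204}{16540} = -8 - \frac{5301}{4135} = - \frac{38381}{4135} \approx -9.282$)
$\left(S + C{\left(-167,1 \right)}\right) + \sqrt{13423 + 6547} = \left(- \frac{38381}{4135} + \left(-532 + 7 \cdot 1\right)\right) + \sqrt{13423 + 6547} = \left(- \frac{38381}{4135} + \left(-532 + 7\right)\right) + \sqrt{19970} = \left(- \frac{38381}{4135} - 525\right) + \sqrt{19970} = - \frac{2209256}{4135} + \sqrt{19970}$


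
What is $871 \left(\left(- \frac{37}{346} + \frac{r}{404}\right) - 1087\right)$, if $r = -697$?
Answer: $- \frac{66283673989}{69892} \approx -9.4837 \cdot 10^{5}$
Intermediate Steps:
$871 \left(\left(- \frac{37}{346} + \frac{r}{404}\right) - 1087\right) = 871 \left(\left(- \frac{37}{346} - \frac{697}{404}\right) - 1087\right) = 871 \left(- \frac{128055}{69892} - 1087\right) = 871 \left(- \frac{76100659}{69892}\right) = - \frac{66283673989}{69892}$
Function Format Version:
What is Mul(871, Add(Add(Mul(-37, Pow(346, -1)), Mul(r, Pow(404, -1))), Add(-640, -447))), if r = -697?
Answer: Rational(-66283673989, 69892) ≈ -9.4837e+5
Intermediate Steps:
Mul(871, Add(Add(Mul(-37, Pow(346, -1)), Mul(r, Pow(404, -1))), Add(-640, -447))) = Mul(871, Add(Add(Mul(-37, Pow(346, -1)), Mul(-697, Pow(404, -1))), Add(-640, -447))) = Mul(871, Add(Add(Mul(-37, Rational(1, 346)), Mul(-697, Rational(1, 404))), -1087)) = Mul(871, Add(Add(Rational(-37, 346), Rational(-697, 404)), -1087)) = Mul(871, Add(Rational(-128055, 69892), -1087)) = Mul(871, Rational(-76100659, 69892)) = Rational(-66283673989, 69892)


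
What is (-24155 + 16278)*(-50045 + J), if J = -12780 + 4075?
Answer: 462773750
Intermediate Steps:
J = -8705
(-24155 + 16278)*(-50045 + J) = (-24155 + 16278)*(-50045 - 8705) = -7877*(-58750) = 462773750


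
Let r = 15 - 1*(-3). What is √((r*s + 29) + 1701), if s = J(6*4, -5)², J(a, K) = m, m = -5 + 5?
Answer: √1730 ≈ 41.593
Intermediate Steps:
m = 0
J(a, K) = 0
r = 18 (r = 15 + 3 = 18)
s = 0 (s = 0² = 0)
√((r*s + 29) + 1701) = √((18*0 + 29) + 1701) = √((0 + 29) + 1701) = √(29 + 1701) = √1730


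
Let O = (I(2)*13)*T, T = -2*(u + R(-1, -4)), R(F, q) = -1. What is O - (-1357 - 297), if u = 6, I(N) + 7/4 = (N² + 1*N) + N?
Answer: 1683/2 ≈ 841.50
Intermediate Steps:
I(N) = -7/4 + N² + 2*N (I(N) = -7/4 + ((N² + 1*N) + N) = -7/4 + ((N² + N) + N) = -7/4 + ((N + N²) + N) = -7/4 + (N² + 2*N) = -7/4 + N² + 2*N)
T = -10 (T = -2*(6 - 1) = -2*5 = -10)
O = -1625/2 (O = ((-7/4 + 2² + 2*2)*13)*(-10) = ((-7/4 + 4 + 4)*13)*(-10) = ((25/4)*13)*(-10) = (325/4)*(-10) = -1625/2 ≈ -812.50)
O - (-1357 - 297) = -1625/2 - (-1357 - 297) = -1625/2 - 1*(-1654) = -1625/2 + 1654 = 1683/2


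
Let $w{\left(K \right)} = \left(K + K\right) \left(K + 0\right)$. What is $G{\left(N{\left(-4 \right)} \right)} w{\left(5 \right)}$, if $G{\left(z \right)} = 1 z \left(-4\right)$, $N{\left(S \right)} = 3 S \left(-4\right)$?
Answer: $-9600$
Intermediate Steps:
$w{\left(K \right)} = 2 K^{2}$ ($w{\left(K \right)} = 2 K K = 2 K^{2}$)
$N{\left(S \right)} = - 12 S$
$G{\left(z \right)} = - 4 z$ ($G{\left(z \right)} = z \left(-4\right) = - 4 z$)
$G{\left(N{\left(-4 \right)} \right)} w{\left(5 \right)} = - 4 \left(\left(-12\right) \left(-4\right)\right) 2 \cdot 5^{2} = \left(-4\right) 48 \cdot 2 \cdot 25 = \left(-192\right) 50 = -9600$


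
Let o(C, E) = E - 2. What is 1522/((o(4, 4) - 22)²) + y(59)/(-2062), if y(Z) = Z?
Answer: 778691/206200 ≈ 3.7764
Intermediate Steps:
o(C, E) = -2 + E
1522/((o(4, 4) - 22)²) + y(59)/(-2062) = 1522/(((-2 + 4) - 22)²) + 59/(-2062) = 1522/((2 - 22)²) + 59*(-1/2062) = 1522/((-20)²) - 59/2062 = 1522/400 - 59/2062 = 1522*(1/400) - 59/2062 = 761/200 - 59/2062 = 778691/206200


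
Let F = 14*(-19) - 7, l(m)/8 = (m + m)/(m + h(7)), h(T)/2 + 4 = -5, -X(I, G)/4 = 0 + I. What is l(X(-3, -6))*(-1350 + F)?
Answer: 51936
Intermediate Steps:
X(I, G) = -4*I (X(I, G) = -4*(0 + I) = -4*I)
h(T) = -18 (h(T) = -8 + 2*(-5) = -8 - 10 = -18)
l(m) = 16*m/(-18 + m) (l(m) = 8*((m + m)/(m - 18)) = 8*((2*m)/(-18 + m)) = 8*(2*m/(-18 + m)) = 16*m/(-18 + m))
F = -273 (F = -266 - 7 = -273)
l(X(-3, -6))*(-1350 + F) = (16*(-4*(-3))/(-18 - 4*(-3)))*(-1350 - 273) = (16*12/(-18 + 12))*(-1623) = (16*12/(-6))*(-1623) = (16*12*(-⅙))*(-1623) = -32*(-1623) = 51936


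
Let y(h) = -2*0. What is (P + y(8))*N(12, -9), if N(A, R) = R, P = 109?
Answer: -981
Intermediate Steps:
y(h) = 0
(P + y(8))*N(12, -9) = (109 + 0)*(-9) = 109*(-9) = -981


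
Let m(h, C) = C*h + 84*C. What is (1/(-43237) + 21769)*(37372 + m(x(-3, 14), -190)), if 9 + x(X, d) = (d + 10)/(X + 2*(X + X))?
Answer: 22049166179352/43237 ≈ 5.0996e+8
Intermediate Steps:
x(X, d) = -9 + (10 + d)/(5*X) (x(X, d) = -9 + (d + 10)/(X + 2*(X + X)) = -9 + (10 + d)/(X + 2*(2*X)) = -9 + (10 + d)/(X + 4*X) = -9 + (10 + d)/((5*X)) = -9 + (10 + d)*(1/(5*X)) = -9 + (10 + d)/(5*X))
m(h, C) = 84*C + C*h
(1/(-43237) + 21769)*(37372 + m(x(-3, 14), -190)) = (1/(-43237) + 21769)*(37372 - 190*(84 + (⅕)*(10 + 14 - 45*(-3))/(-3))) = (-1/43237 + 21769)*(37372 - 190*(84 + (⅕)*(-⅓)*(10 + 14 + 135))) = 941226252*(37372 - 190*(84 + (⅕)*(-⅓)*159))/43237 = 941226252*(37372 - 190*(84 - 53/5))/43237 = 941226252*(37372 - 190*367/5)/43237 = 941226252*(37372 - 13946)/43237 = (941226252/43237)*23426 = 22049166179352/43237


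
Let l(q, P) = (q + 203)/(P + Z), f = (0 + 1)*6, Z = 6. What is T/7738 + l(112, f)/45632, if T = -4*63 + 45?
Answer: -18485403/706200832 ≈ -0.026176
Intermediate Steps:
T = -207 (T = -252 + 45 = -207)
f = 6 (f = 1*6 = 6)
l(q, P) = (203 + q)/(6 + P) (l(q, P) = (q + 203)/(P + 6) = (203 + q)/(6 + P))
T/7738 + l(112, f)/45632 = -207/7738 + ((203 + 112)/(6 + 6))/45632 = -207*1/7738 + (315/12)*(1/45632) = -207/7738 + ((1/12)*315)*(1/45632) = -207/7738 + (105/4)*(1/45632) = -207/7738 + 105/182528 = -18485403/706200832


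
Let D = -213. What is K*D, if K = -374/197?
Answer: 79662/197 ≈ 404.38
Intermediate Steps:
K = -374/197 (K = -374*1/197 = -374/197 ≈ -1.8985)
K*D = -374/197*(-213) = 79662/197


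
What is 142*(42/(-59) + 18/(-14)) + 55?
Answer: -94435/413 ≈ -228.66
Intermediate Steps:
142*(42/(-59) + 18/(-14)) + 55 = 142*(42*(-1/59) + 18*(-1/14)) + 55 = 142*(-42/59 - 9/7) + 55 = 142*(-825/413) + 55 = -117150/413 + 55 = -94435/413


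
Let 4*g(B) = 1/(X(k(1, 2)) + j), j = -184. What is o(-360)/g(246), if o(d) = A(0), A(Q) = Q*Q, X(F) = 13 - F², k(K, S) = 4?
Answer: 0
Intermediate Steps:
A(Q) = Q²
o(d) = 0 (o(d) = 0² = 0)
g(B) = -1/748 (g(B) = 1/(4*((13 - 1*4²) - 184)) = 1/(4*((13 - 1*16) - 184)) = 1/(4*((13 - 16) - 184)) = 1/(4*(-3 - 184)) = (¼)/(-187) = (¼)*(-1/187) = -1/748)
o(-360)/g(246) = 0/(-1/748) = 0*(-748) = 0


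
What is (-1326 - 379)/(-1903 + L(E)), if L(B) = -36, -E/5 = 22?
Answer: 1705/1939 ≈ 0.87932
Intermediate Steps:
E = -110 (E = -5*22 = -110)
(-1326 - 379)/(-1903 + L(E)) = (-1326 - 379)/(-1903 - 36) = -1705/(-1939) = -1705*(-1/1939) = 1705/1939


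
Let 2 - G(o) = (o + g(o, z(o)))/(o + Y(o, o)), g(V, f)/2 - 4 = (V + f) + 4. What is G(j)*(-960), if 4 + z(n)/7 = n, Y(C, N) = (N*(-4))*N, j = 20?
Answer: -166080/79 ≈ -2102.3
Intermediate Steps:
Y(C, N) = -4*N**2 (Y(C, N) = (-4*N)*N = -4*N**2)
z(n) = -28 + 7*n
g(V, f) = 16 + 2*V + 2*f (g(V, f) = 8 + 2*((V + f) + 4) = 8 + 2*(4 + V + f) = 8 + (8 + 2*V + 2*f) = 16 + 2*V + 2*f)
G(o) = 2 - (-40 + 17*o)/(o - 4*o**2) (G(o) = 2 - (o + (16 + 2*o + 2*(-28 + 7*o)))/(o - 4*o**2) = 2 - (o + (16 + 2*o + (-56 + 14*o)))/(o - 4*o**2) = 2 - (o + (-40 + 16*o))/(o - 4*o**2) = 2 - (-40 + 17*o)/(o - 4*o**2))
G(j)*(-960) = ((-40 + 8*20**2 + 15*20)/(20*(-1 + 4*20)))*(-960) = ((-40 + 8*400 + 300)/(20*(-1 + 80)))*(-960) = ((1/20)*(-40 + 3200 + 300)/79)*(-960) = ((1/20)*(1/79)*3460)*(-960) = (173/79)*(-960) = -166080/79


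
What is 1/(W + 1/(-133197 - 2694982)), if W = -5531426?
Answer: -2828179/15643862853255 ≈ -1.8079e-7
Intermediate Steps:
1/(W + 1/(-133197 - 2694982)) = 1/(-5531426 + 1/(-133197 - 2694982)) = 1/(-5531426 + 1/(-2828179)) = 1/(-5531426 - 1/2828179) = 1/(-15643862853255/2828179) = -2828179/15643862853255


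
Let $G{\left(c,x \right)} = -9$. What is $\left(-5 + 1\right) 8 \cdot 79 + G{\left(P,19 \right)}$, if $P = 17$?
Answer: $-2537$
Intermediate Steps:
$\left(-5 + 1\right) 8 \cdot 79 + G{\left(P,19 \right)} = \left(-5 + 1\right) 8 \cdot 79 - 9 = \left(-4\right) 8 \cdot 79 - 9 = \left(-32\right) 79 - 9 = -2528 - 9 = -2537$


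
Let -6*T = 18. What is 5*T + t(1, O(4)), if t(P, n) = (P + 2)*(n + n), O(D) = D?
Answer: 9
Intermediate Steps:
T = -3 (T = -⅙*18 = -3)
t(P, n) = 2*n*(2 + P) (t(P, n) = (2 + P)*(2*n) = 2*n*(2 + P))
5*T + t(1, O(4)) = 5*(-3) + 2*4*(2 + 1) = -15 + 2*4*3 = -15 + 24 = 9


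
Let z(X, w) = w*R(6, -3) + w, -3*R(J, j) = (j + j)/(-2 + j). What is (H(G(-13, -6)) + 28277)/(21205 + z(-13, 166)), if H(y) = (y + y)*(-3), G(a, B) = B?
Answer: 141565/106523 ≈ 1.3290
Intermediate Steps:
R(J, j) = -2*j/(3*(-2 + j)) (R(J, j) = -(j + j)/(3*(-2 + j)) = -2*j/(3*(-2 + j)))
z(X, w) = 3*w/5 (z(X, w) = w*(-2*(-3)/(-6 + 3*(-3))) + w = w*(-2*(-3)/(-6 - 9)) + w = w*(-2*(-3)/(-15)) + w = w*(-2*(-3)*(-1/15)) + w = w*(-2/5) + w = -2*w/5 + w = 3*w/5)
H(y) = -6*y (H(y) = (2*y)*(-3) = -6*y)
(H(G(-13, -6)) + 28277)/(21205 + z(-13, 166)) = (-6*(-6) + 28277)/(21205 + (3/5)*166) = (36 + 28277)/(21205 + 498/5) = 28313/(106523/5) = 28313*(5/106523) = 141565/106523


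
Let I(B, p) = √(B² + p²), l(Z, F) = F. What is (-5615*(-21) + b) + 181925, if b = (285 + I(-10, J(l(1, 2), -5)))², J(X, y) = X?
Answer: 381169 + 1140*√26 ≈ 3.8698e+5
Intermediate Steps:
b = (285 + 2*√26)² (b = (285 + √((-10)² + 2²))² = (285 + √(100 + 4))² = (285 + √104)² = (285 + 2*√26)² ≈ 87142.)
(-5615*(-21) + b) + 181925 = (-5615*(-21) + (81329 + 1140*√26)) + 181925 = (117915 + (81329 + 1140*√26)) + 181925 = (199244 + 1140*√26) + 181925 = 381169 + 1140*√26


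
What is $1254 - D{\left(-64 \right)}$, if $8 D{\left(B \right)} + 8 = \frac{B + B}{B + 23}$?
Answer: $\frac{51439}{41} \approx 1254.6$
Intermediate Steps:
$D{\left(B \right)} = -1 + \frac{B}{4 \left(23 + B\right)}$ ($D{\left(B \right)} = -1 + \frac{\left(B + B\right) \frac{1}{B + 23}}{8} = -1 + \frac{2 B \frac{1}{23 + B}}{8} = -1 + \frac{B}{4 \left(23 + B\right)}$)
$1254 - D{\left(-64 \right)} = 1254 - \frac{-92 - -192}{4 \left(23 - 64\right)} = 1254 - \frac{-92 + 192}{4 \left(-41\right)} = 1254 - \frac{1}{4} \left(- \frac{1}{41}\right) 100 = 1254 - - \frac{25}{41} = 1254 + \frac{25}{41} = \frac{51439}{41}$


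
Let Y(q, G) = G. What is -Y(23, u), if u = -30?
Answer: 30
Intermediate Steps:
-Y(23, u) = -1*(-30) = 30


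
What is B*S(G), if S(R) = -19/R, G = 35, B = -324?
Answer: 6156/35 ≈ 175.89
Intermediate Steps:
B*S(G) = -(-6156)/35 = -324*(-19/35) = 6156/35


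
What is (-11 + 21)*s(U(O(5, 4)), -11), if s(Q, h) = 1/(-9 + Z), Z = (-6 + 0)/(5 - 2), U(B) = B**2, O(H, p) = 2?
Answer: -10/11 ≈ -0.90909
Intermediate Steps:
Z = -2 (Z = -6/3 = -6*1/3 = -2)
s(Q, h) = -1/11 (s(Q, h) = 1/(-9 - 2) = 1/(-11) = -1/11)
(-11 + 21)*s(U(O(5, 4)), -11) = (-11 + 21)*(-1/11) = 10*(-1/11) = -10/11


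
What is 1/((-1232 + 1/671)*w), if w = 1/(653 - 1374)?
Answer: 483791/826671 ≈ 0.58523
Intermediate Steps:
w = -1/721 (w = 1/(-721) = -1/721 ≈ -0.0013870)
1/((-1232 + 1/671)*w) = 1/((-1232 + 1/671)*(-1/721)) = 1/(-826671/671*(-1/721)) = 1/(826671/483791) = 483791/826671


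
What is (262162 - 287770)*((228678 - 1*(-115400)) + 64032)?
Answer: -10450880880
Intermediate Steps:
(262162 - 287770)*((228678 - 1*(-115400)) + 64032) = -25608*((228678 + 115400) + 64032) = -25608*(344078 + 64032) = -25608*408110 = -10450880880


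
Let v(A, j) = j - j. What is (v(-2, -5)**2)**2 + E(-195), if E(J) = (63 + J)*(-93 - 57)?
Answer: 19800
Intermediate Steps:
v(A, j) = 0
E(J) = -9450 - 150*J (E(J) = (63 + J)*(-150) = -9450 - 150*J)
(v(-2, -5)**2)**2 + E(-195) = (0**2)**2 + (-9450 - 150*(-195)) = 0**2 + (-9450 + 29250) = 0 + 19800 = 19800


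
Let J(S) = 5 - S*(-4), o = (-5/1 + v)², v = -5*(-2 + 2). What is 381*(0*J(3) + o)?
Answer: 9525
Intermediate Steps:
v = 0 (v = -5*0 = 0)
o = 25 (o = (-5/1 + 0)² = (-5*1 + 0)² = (-5 + 0)² = (-5)² = 25)
J(S) = 5 + 4*S (J(S) = 5 - (-4)*S = 5 + 4*S)
381*(0*J(3) + o) = 381*(0*(5 + 4*3) + 25) = 381*(0*(5 + 12) + 25) = 381*(0*17 + 25) = 381*(0 + 25) = 381*25 = 9525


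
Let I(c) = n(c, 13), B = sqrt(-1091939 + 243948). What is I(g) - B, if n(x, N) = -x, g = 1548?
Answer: -1548 - I*sqrt(847991) ≈ -1548.0 - 920.86*I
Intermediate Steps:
B = I*sqrt(847991) (B = sqrt(-847991) = I*sqrt(847991) ≈ 920.86*I)
I(c) = -c
I(g) - B = -1*1548 - I*sqrt(847991) = -1548 - I*sqrt(847991)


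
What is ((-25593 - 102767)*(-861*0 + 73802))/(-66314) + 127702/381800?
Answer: 904221416631607/6329671300 ≈ 1.4285e+5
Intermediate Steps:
((-25593 - 102767)*(-861*0 + 73802))/(-66314) + 127702/381800 = -128360*(0 + 73802)*(-1/66314) + 127702*(1/381800) = -128360*73802*(-1/66314) + 63851/190900 = -9473224720*(-1/66314) + 63851/190900 = 4736612360/33157 + 63851/190900 = 904221416631607/6329671300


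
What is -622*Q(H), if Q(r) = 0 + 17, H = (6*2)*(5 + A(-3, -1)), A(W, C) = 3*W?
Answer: -10574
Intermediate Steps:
H = -48 (H = (6*2)*(5 + 3*(-3)) = 12*(5 - 9) = 12*(-4) = -48)
Q(r) = 17
-622*Q(H) = -622*17 = -10574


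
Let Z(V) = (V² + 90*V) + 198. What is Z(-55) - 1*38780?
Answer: -40507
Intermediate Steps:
Z(V) = 198 + V² + 90*V
Z(-55) - 1*38780 = (198 + (-55)² + 90*(-55)) - 1*38780 = (198 + 3025 - 4950) - 38780 = -1727 - 38780 = -40507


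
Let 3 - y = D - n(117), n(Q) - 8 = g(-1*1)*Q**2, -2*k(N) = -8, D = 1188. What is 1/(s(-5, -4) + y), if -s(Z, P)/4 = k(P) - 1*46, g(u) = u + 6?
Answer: 1/67436 ≈ 1.4829e-5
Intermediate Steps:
k(N) = 4 (k(N) = -1/2*(-8) = 4)
g(u) = 6 + u
n(Q) = 8 + 5*Q**2 (n(Q) = 8 + (6 - 1*1)*Q**2 = 8 + (6 - 1)*Q**2 = 8 + 5*Q**2)
y = 67268 (y = 3 - (1188 - (8 + 5*117**2)) = 3 - (1188 - (8 + 5*13689)) = 3 - (1188 - (8 + 68445)) = 3 - (1188 - 1*68453) = 3 - (1188 - 68453) = 3 - 1*(-67265) = 3 + 67265 = 67268)
s(Z, P) = 168 (s(Z, P) = -4*(4 - 1*46) = -4*(4 - 46) = -4*(-42) = 168)
1/(s(-5, -4) + y) = 1/(168 + 67268) = 1/67436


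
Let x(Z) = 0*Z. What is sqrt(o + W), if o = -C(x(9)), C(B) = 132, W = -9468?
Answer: 40*I*sqrt(6) ≈ 97.98*I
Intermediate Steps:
x(Z) = 0
o = -132 (o = -1*132 = -132)
sqrt(o + W) = sqrt(-132 - 9468) = sqrt(-9600) = 40*I*sqrt(6)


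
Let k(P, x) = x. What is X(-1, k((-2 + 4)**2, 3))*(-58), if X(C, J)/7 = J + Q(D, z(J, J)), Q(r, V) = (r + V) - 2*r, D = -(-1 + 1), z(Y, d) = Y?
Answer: -2436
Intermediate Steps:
D = 0 (D = -1*0 = 0)
Q(r, V) = V - r (Q(r, V) = (V + r) - 2*r = V - r)
X(C, J) = 14*J (X(C, J) = 7*(J + (J - 1*0)) = 7*(J + (J + 0)) = 7*(J + J) = 7*(2*J) = 14*J)
X(-1, k((-2 + 4)**2, 3))*(-58) = (14*3)*(-58) = 42*(-58) = -2436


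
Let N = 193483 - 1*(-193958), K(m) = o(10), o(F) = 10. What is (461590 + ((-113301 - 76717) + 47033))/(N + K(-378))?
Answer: 318605/387451 ≈ 0.82231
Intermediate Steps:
K(m) = 10
N = 387441 (N = 193483 + 193958 = 387441)
(461590 + ((-113301 - 76717) + 47033))/(N + K(-378)) = (461590 + ((-113301 - 76717) + 47033))/(387441 + 10) = (461590 + (-190018 + 47033))/387451 = (461590 - 142985)*(1/387451) = 318605*(1/387451) = 318605/387451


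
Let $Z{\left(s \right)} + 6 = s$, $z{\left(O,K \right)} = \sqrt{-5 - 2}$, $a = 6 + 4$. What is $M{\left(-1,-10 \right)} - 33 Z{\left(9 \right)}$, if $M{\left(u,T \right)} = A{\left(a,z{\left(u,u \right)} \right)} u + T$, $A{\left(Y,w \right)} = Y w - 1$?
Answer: $-108 - 10 i \sqrt{7} \approx -108.0 - 26.458 i$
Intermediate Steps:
$a = 10$
$z{\left(O,K \right)} = i \sqrt{7}$ ($z{\left(O,K \right)} = \sqrt{-7} = i \sqrt{7}$)
$A{\left(Y,w \right)} = -1 + Y w$
$Z{\left(s \right)} = -6 + s$
$M{\left(u,T \right)} = T + u \left(-1 + 10 i \sqrt{7}\right)$ ($M{\left(u,T \right)} = \left(-1 + 10 i \sqrt{7}\right) u + T = u \left(-1 + 10 i \sqrt{7}\right) + T = T + u \left(-1 + 10 i \sqrt{7}\right)$)
$M{\left(-1,-10 \right)} - 33 Z{\left(9 \right)} = \left(-10 - - (1 - 10 i \sqrt{7})\right) - 33 \left(-6 + 9\right) = \left(-10 + \left(1 - 10 i \sqrt{7}\right)\right) - 99 = \left(-9 - 10 i \sqrt{7}\right) - 99 = -108 - 10 i \sqrt{7}$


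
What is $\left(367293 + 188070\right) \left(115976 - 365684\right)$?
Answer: $-138678584004$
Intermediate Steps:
$\left(367293 + 188070\right) \left(115976 - 365684\right) = 555363 \left(-249708\right) = -138678584004$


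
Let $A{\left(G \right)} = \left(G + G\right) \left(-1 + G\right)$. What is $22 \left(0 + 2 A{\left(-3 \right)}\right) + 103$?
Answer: $1159$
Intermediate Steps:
$A{\left(G \right)} = 2 G \left(-1 + G\right)$
$22 \left(0 + 2 A{\left(-3 \right)}\right) + 103 = 22 \left(0 + 2 \cdot 2 \left(-3\right) \left(-1 - 3\right)\right) + 103 = 22 \left(0 + 2 \cdot 2 \left(-3\right) \left(-4\right)\right) + 103 = 22 \left(0 + 2 \cdot 24\right) + 103 = 22 \left(0 + 48\right) + 103 = 22 \cdot 48 + 103 = 1056 + 103 = 1159$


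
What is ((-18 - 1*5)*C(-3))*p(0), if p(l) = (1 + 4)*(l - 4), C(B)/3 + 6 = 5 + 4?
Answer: 4140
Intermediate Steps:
C(B) = 9 (C(B) = -18 + 3*(5 + 4) = -18 + 3*9 = -18 + 27 = 9)
p(l) = -20 + 5*l (p(l) = 5*(-4 + l) = -20 + 5*l)
((-18 - 1*5)*C(-3))*p(0) = ((-18 - 1*5)*9)*(-20 + 5*0) = ((-18 - 5)*9)*(-20 + 0) = -23*9*(-20) = -207*(-20) = 4140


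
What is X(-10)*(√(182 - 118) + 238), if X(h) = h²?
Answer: 24600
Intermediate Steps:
X(-10)*(√(182 - 118) + 238) = (-10)²*(√(182 - 118) + 238) = 100*(√64 + 238) = 100*(8 + 238) = 100*246 = 24600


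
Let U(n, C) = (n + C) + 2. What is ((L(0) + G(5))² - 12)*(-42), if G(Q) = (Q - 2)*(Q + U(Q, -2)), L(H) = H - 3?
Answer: -30114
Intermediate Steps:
L(H) = -3 + H
U(n, C) = 2 + C + n (U(n, C) = (C + n) + 2 = 2 + C + n)
G(Q) = 2*Q*(-2 + Q) (G(Q) = (Q - 2)*(Q + (2 - 2 + Q)) = (-2 + Q)*(Q + Q) = (-2 + Q)*(2*Q) = 2*Q*(-2 + Q))
((L(0) + G(5))² - 12)*(-42) = (((-3 + 0) + 2*5*(-2 + 5))² - 12)*(-42) = ((-3 + 2*5*3)² - 12)*(-42) = ((-3 + 30)² - 12)*(-42) = (27² - 12)*(-42) = (729 - 12)*(-42) = 717*(-42) = -30114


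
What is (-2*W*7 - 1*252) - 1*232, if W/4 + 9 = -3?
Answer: 188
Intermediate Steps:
W = -48 (W = -36 + 4*(-3) = -36 - 12 = -48)
(-2*W*7 - 1*252) - 1*232 = (-2*(-48)*7 - 1*252) - 1*232 = (96*7 - 252) - 232 = (672 - 252) - 232 = 420 - 232 = 188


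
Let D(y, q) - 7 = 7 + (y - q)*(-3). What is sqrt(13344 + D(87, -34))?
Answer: sqrt(12995) ≈ 114.00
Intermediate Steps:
D(y, q) = 14 - 3*y + 3*q (D(y, q) = 7 + (7 + (y - q)*(-3)) = 7 + (7 + (-3*y + 3*q)) = 7 + (7 - 3*y + 3*q) = 14 - 3*y + 3*q)
sqrt(13344 + D(87, -34)) = sqrt(13344 + (14 - 3*87 + 3*(-34))) = sqrt(13344 + (14 - 261 - 102)) = sqrt(13344 - 349) = sqrt(12995)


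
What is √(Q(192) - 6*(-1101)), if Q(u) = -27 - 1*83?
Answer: 4*√406 ≈ 80.598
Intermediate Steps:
Q(u) = -110 (Q(u) = -27 - 83 = -110)
√(Q(192) - 6*(-1101)) = √(-110 - 6*(-1101)) = √(-110 + 6606) = √6496 = 4*√406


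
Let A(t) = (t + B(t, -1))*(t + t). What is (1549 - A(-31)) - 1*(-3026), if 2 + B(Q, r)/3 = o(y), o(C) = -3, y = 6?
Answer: 1723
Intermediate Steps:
B(Q, r) = -15 (B(Q, r) = -6 + 3*(-3) = -6 - 9 = -15)
A(t) = 2*t*(-15 + t) (A(t) = (t - 15)*(t + t) = (-15 + t)*(2*t) = 2*t*(-15 + t))
(1549 - A(-31)) - 1*(-3026) = (1549 - 2*(-31)*(-15 - 31)) - 1*(-3026) = (1549 - 2*(-31)*(-46)) + 3026 = (1549 - 1*2852) + 3026 = (1549 - 2852) + 3026 = -1303 + 3026 = 1723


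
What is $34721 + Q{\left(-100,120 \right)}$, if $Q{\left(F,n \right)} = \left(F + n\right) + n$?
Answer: $34861$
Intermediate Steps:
$Q{\left(F,n \right)} = F + 2 n$
$34721 + Q{\left(-100,120 \right)} = 34721 + \left(-100 + 2 \cdot 120\right) = 34721 + \left(-100 + 240\right) = 34721 + 140 = 34861$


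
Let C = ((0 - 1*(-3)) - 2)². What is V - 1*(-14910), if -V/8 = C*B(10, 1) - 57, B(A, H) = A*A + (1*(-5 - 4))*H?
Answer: 14638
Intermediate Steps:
C = 1 (C = ((0 + 3) - 2)² = (3 - 2)² = 1² = 1)
B(A, H) = A² - 9*H (B(A, H) = A² + (1*(-9))*H = A² - 9*H)
V = -272 (V = -8*(1*(10² - 9*1) - 57) = -8*(1*(100 - 9) - 57) = -8*(1*91 - 57) = -8*(91 - 57) = -8*34 = -272)
V - 1*(-14910) = -272 - 1*(-14910) = -272 + 14910 = 14638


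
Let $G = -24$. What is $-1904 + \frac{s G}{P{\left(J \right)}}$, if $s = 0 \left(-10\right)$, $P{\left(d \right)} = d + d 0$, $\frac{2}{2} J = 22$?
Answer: $-1904$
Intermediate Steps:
$J = 22$
$P{\left(d \right)} = d$ ($P{\left(d \right)} = d + 0 = d$)
$s = 0$
$-1904 + \frac{s G}{P{\left(J \right)}} = -1904 + \frac{0 \left(-24\right)}{22} = -1904 + 0 \cdot \frac{1}{22} = -1904 + 0 = -1904$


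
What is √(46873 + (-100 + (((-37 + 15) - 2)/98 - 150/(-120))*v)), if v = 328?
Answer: √2308031/7 ≈ 217.03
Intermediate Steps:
√(46873 + (-100 + (((-37 + 15) - 2)/98 - 150/(-120))*v)) = √(46873 + (-100 + (((-37 + 15) - 2)/98 - 150/(-120))*328)) = √(46873 + (-100 + ((-22 - 2)*(1/98) - 150*(-1/120))*328)) = √(46873 + (-100 + (-24*1/98 + 5/4)*328)) = √(46873 + (-100 + (-12/49 + 5/4)*328)) = √(46873 + (-100 + (197/196)*328)) = √(46873 + (-100 + 16154/49)) = √(46873 + 11254/49) = √(2308031/49) = √2308031/7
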